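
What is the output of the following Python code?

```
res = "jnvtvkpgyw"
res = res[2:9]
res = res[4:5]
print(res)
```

slice [2:9] → 'vtvkpgy'
slice [4:5] → 'p'

p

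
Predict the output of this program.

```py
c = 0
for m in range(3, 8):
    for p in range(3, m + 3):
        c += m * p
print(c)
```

m=3,p=3: c = 0+9 = 9
m=3,p=4: c = 9+12 = 21
m=3,p=5: c = 21+15 = 36
m=4,p=3: c = 36+12 = 48
m=4,p=4: c = 48+16 = 64
m=4,p=5: c = 64+20 = 84
m=4,p=6: c = 84+24 = 108
m=5,p=3: c = 108+15 = 123
m=5,p=4: c = 123+20 = 143
m=5,p=5: c = 143+25 = 168
m=5,p=6: c = 168+30 = 198
m=5,p=7: c = 198+35 = 233
m=6,p=3: c = 233+18 = 251
m=6,p=4: c = 251+24 = 275
m=6,p=5: c = 275+30 = 305
m=6,p=6: c = 305+36 = 341
m=6,p=7: c = 341+42 = 383
m=6,p=8: c = 383+48 = 431
m=7,p=3: c = 431+21 = 452
m=7,p=4: c = 452+28 = 480
m=7,p=5: c = 480+35 = 515
m=7,p=6: c = 515+42 = 557
m=7,p=7: c = 557+49 = 606
m=7,p=8: c = 606+56 = 662
m=7,p=9: c = 662+63 = 725

725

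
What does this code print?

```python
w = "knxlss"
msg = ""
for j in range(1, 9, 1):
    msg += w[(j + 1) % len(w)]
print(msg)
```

j=1: add w[2]='x' → 'x'
j=2: add w[3]='l' → 'xl'
j=3: add w[4]='s' → 'xls'
j=4: add w[5]='s' → 'xlss'
j=5: add w[0]='k' → 'xlssk'
j=6: add w[1]='n' → 'xlsskn'
j=7: add w[2]='x' → 'xlssknx'
j=8: add w[3]='l' → 'xlssknxl'

xlssknxl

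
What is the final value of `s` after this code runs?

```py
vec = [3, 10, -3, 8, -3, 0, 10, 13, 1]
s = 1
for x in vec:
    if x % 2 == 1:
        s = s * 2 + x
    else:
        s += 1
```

103

x=3: odd, s = 1*2+3 = 5
x=10: not odd, s = 5+1 = 6
x=-3: odd, s = 6*2+(-3) = 9
x=8: not odd, s = 9+1 = 10
x=-3: odd, s = 10*2+(-3) = 17
x=0: not odd, s = 17+1 = 18
x=10: not odd, s = 18+1 = 19
x=13: odd, s = 19*2+13 = 51
x=1: odd, s = 51*2+1 = 103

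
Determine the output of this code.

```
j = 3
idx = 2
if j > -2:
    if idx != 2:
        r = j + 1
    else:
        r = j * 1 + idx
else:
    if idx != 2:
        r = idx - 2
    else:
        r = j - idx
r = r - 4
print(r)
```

j=3, idx=2
j > -2 is True; idx != 2 is False
→ r = j * 1 + idx = 5
r = 5-4 = 1

1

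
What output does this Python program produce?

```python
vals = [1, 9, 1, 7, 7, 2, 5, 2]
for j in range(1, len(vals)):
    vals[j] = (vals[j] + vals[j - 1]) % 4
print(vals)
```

[1, 2, 3, 2, 1, 3, 0, 2]

j=1: vals[1] = (9+1)%4 = 2 → [1, 2, 1, 7, 7, 2, 5, 2]
j=2: vals[2] = (1+2)%4 = 3 → [1, 2, 3, 7, 7, 2, 5, 2]
j=3: vals[3] = (7+3)%4 = 2 → [1, 2, 3, 2, 7, 2, 5, 2]
j=4: vals[4] = (7+2)%4 = 1 → [1, 2, 3, 2, 1, 2, 5, 2]
j=5: vals[5] = (2+1)%4 = 3 → [1, 2, 3, 2, 1, 3, 5, 2]
j=6: vals[6] = (5+3)%4 = 0 → [1, 2, 3, 2, 1, 3, 0, 2]
j=7: vals[7] = (2+0)%4 = 2 → [1, 2, 3, 2, 1, 3, 0, 2]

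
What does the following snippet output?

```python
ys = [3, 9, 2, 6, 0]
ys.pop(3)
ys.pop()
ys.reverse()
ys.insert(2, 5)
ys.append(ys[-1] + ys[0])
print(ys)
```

[2, 9, 5, 3, 5]

pop(3) removes 6 → [3, 9, 2, 0]
pop() removes 0 → [3, 9, 2]
reverse → [2, 9, 3]
insert 5 at 2 → [2, 9, 5, 3]
append ys[-1]+ys[0] = 3+2 = 5 → [2, 9, 5, 3, 5]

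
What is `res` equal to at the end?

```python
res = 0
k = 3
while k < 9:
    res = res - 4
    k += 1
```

k=3: res = 0-4 = -4
k=4: res = (-4)-4 = -8
k=5: res = (-8)-4 = -12
k=6: res = (-12)-4 = -16
k=7: res = (-16)-4 = -20
k=8: res = (-20)-4 = -24

-24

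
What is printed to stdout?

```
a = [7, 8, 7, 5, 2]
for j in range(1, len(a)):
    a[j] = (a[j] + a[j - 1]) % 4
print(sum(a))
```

16

j=1: a[1] = (8+7)%4 = 3 → [7, 3, 7, 5, 2]
j=2: a[2] = (7+3)%4 = 2 → [7, 3, 2, 5, 2]
j=3: a[3] = (5+2)%4 = 3 → [7, 3, 2, 3, 2]
j=4: a[4] = (2+3)%4 = 1 → [7, 3, 2, 3, 1]
sum = 16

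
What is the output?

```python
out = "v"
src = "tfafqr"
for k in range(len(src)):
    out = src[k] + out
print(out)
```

rqfaftv

k=0: prepend 't' → 'tv'
k=1: prepend 'f' → 'ftv'
k=2: prepend 'a' → 'aftv'
k=3: prepend 'f' → 'faftv'
k=4: prepend 'q' → 'qfaftv'
k=5: prepend 'r' → 'rqfaftv'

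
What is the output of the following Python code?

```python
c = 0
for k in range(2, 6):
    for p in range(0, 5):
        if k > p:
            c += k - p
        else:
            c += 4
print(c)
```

k=2,p=0: 2>0, c = 0+2 = 2
k=2,p=1: 2>1, c = 2+1 = 3
k=2,p=2: not 2>2, c = 3+4 = 7
k=2,p=3: not 2>3, c = 7+4 = 11
k=2,p=4: not 2>4, c = 11+4 = 15
k=3,p=0: 3>0, c = 15+3 = 18
k=3,p=1: 3>1, c = 18+2 = 20
k=3,p=2: 3>2, c = 20+1 = 21
k=3,p=3: not 3>3, c = 21+4 = 25
k=3,p=4: not 3>4, c = 25+4 = 29
k=4,p=0: 4>0, c = 29+4 = 33
k=4,p=1: 4>1, c = 33+3 = 36
k=4,p=2: 4>2, c = 36+2 = 38
k=4,p=3: 4>3, c = 38+1 = 39
k=4,p=4: not 4>4, c = 39+4 = 43
k=5,p=0: 5>0, c = 43+5 = 48
k=5,p=1: 5>1, c = 48+4 = 52
k=5,p=2: 5>2, c = 52+3 = 55
k=5,p=3: 5>3, c = 55+2 = 57
k=5,p=4: 5>4, c = 57+1 = 58

58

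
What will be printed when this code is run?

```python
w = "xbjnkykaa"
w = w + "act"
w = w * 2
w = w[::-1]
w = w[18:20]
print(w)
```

yk

+ 'act' → 'xbjnkykaaact'
repeat ×2 → 'xbjnkykaaactxbjnkykaaact'
reverse → 'tcaaakyknjbxtcaaakyknjbx'
slice [18:20] → 'yk'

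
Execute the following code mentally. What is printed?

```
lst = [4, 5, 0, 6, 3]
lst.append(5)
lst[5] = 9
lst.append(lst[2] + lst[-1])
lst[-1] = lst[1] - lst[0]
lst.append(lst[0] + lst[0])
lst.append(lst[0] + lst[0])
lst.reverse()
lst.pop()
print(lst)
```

append 5 → [4, 5, 0, 6, 3, 5]
lst[5] = 9 → [4, 5, 0, 6, 3, 9]
append lst[2]+lst[-1] = 0+9 = 9 → [4, 5, 0, 6, 3, 9, 9]
lst[-1] = lst[1]-lst[0] = 5-4 = 1 → [4, 5, 0, 6, 3, 9, 1]
append lst[0]+lst[0] = 4+4 = 8 → [4, 5, 0, 6, 3, 9, 1, 8]
append lst[0]+lst[0] = 4+4 = 8 → [4, 5, 0, 6, 3, 9, 1, 8, 8]
reverse → [8, 8, 1, 9, 3, 6, 0, 5, 4]
pop() removes 4 → [8, 8, 1, 9, 3, 6, 0, 5]

[8, 8, 1, 9, 3, 6, 0, 5]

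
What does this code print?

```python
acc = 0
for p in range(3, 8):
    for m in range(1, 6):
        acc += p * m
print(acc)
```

375

p=3,m=1: acc = 0+3 = 3
p=3,m=2: acc = 3+6 = 9
p=3,m=3: acc = 9+9 = 18
p=3,m=4: acc = 18+12 = 30
p=3,m=5: acc = 30+15 = 45
p=4,m=1: acc = 45+4 = 49
p=4,m=2: acc = 49+8 = 57
p=4,m=3: acc = 57+12 = 69
p=4,m=4: acc = 69+16 = 85
p=4,m=5: acc = 85+20 = 105
p=5,m=1: acc = 105+5 = 110
p=5,m=2: acc = 110+10 = 120
p=5,m=3: acc = 120+15 = 135
p=5,m=4: acc = 135+20 = 155
p=5,m=5: acc = 155+25 = 180
p=6,m=1: acc = 180+6 = 186
p=6,m=2: acc = 186+12 = 198
p=6,m=3: acc = 198+18 = 216
p=6,m=4: acc = 216+24 = 240
p=6,m=5: acc = 240+30 = 270
p=7,m=1: acc = 270+7 = 277
p=7,m=2: acc = 277+14 = 291
p=7,m=3: acc = 291+21 = 312
p=7,m=4: acc = 312+28 = 340
p=7,m=5: acc = 340+35 = 375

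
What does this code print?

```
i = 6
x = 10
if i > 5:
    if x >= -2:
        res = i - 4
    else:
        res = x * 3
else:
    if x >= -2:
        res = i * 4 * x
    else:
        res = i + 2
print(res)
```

2

i=6, x=10
i > 5 is True; x >= -2 is True
→ res = i - 4 = 2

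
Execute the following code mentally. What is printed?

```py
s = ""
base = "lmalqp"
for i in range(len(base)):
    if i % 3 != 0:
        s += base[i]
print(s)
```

i=0: skip
i=1: add 'm' → 'm'
i=2: add 'a' → 'ma'
i=3: skip
i=4: add 'q' → 'maq'
i=5: add 'p' → 'maqp'

maqp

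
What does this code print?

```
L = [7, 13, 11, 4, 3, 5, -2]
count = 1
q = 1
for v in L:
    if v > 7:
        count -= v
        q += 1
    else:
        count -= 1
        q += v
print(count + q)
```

v=7: not >7, count = 1-1 = 0; q=8
v=13: >7, count = 0-13 = -13; q=9
v=11: >7, count = (-13)-11 = -24; q=10
v=4: not >7, count = (-24)-1 = -25; q=14
v=3: not >7, count = (-25)-1 = -26; q=17
v=5: not >7, count = (-26)-1 = -27; q=22
v=-2: not >7, count = (-27)-1 = -28; q=20
count+q = (-28)+20 = -8

-8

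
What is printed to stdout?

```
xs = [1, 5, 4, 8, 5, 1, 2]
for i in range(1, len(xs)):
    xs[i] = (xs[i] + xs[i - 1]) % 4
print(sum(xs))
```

12

i=1: xs[1] = (5+1)%4 = 2 → [1, 2, 4, 8, 5, 1, 2]
i=2: xs[2] = (4+2)%4 = 2 → [1, 2, 2, 8, 5, 1, 2]
i=3: xs[3] = (8+2)%4 = 2 → [1, 2, 2, 2, 5, 1, 2]
i=4: xs[4] = (5+2)%4 = 3 → [1, 2, 2, 2, 3, 1, 2]
i=5: xs[5] = (1+3)%4 = 0 → [1, 2, 2, 2, 3, 0, 2]
i=6: xs[6] = (2+0)%4 = 2 → [1, 2, 2, 2, 3, 0, 2]
sum = 12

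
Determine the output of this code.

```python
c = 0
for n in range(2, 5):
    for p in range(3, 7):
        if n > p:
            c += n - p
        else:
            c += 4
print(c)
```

45

n=2,p=3: not 2>3, c = 0+4 = 4
n=2,p=4: not 2>4, c = 4+4 = 8
n=2,p=5: not 2>5, c = 8+4 = 12
n=2,p=6: not 2>6, c = 12+4 = 16
n=3,p=3: not 3>3, c = 16+4 = 20
n=3,p=4: not 3>4, c = 20+4 = 24
n=3,p=5: not 3>5, c = 24+4 = 28
n=3,p=6: not 3>6, c = 28+4 = 32
n=4,p=3: 4>3, c = 32+1 = 33
n=4,p=4: not 4>4, c = 33+4 = 37
n=4,p=5: not 4>5, c = 37+4 = 41
n=4,p=6: not 4>6, c = 41+4 = 45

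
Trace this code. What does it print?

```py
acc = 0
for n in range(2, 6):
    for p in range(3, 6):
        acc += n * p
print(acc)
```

168

n=2,p=3: acc = 0+6 = 6
n=2,p=4: acc = 6+8 = 14
n=2,p=5: acc = 14+10 = 24
n=3,p=3: acc = 24+9 = 33
n=3,p=4: acc = 33+12 = 45
n=3,p=5: acc = 45+15 = 60
n=4,p=3: acc = 60+12 = 72
n=4,p=4: acc = 72+16 = 88
n=4,p=5: acc = 88+20 = 108
n=5,p=3: acc = 108+15 = 123
n=5,p=4: acc = 123+20 = 143
n=5,p=5: acc = 143+25 = 168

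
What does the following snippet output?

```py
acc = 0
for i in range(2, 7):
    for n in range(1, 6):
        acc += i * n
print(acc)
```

i=2,n=1: acc = 0+2 = 2
i=2,n=2: acc = 2+4 = 6
i=2,n=3: acc = 6+6 = 12
i=2,n=4: acc = 12+8 = 20
i=2,n=5: acc = 20+10 = 30
i=3,n=1: acc = 30+3 = 33
i=3,n=2: acc = 33+6 = 39
i=3,n=3: acc = 39+9 = 48
i=3,n=4: acc = 48+12 = 60
i=3,n=5: acc = 60+15 = 75
i=4,n=1: acc = 75+4 = 79
i=4,n=2: acc = 79+8 = 87
i=4,n=3: acc = 87+12 = 99
i=4,n=4: acc = 99+16 = 115
i=4,n=5: acc = 115+20 = 135
i=5,n=1: acc = 135+5 = 140
i=5,n=2: acc = 140+10 = 150
i=5,n=3: acc = 150+15 = 165
i=5,n=4: acc = 165+20 = 185
i=5,n=5: acc = 185+25 = 210
i=6,n=1: acc = 210+6 = 216
i=6,n=2: acc = 216+12 = 228
i=6,n=3: acc = 228+18 = 246
i=6,n=4: acc = 246+24 = 270
i=6,n=5: acc = 270+30 = 300

300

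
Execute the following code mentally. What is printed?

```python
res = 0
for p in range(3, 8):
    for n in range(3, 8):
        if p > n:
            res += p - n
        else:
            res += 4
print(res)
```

80

p=3,n=3: not 3>3, res = 0+4 = 4
p=3,n=4: not 3>4, res = 4+4 = 8
p=3,n=5: not 3>5, res = 8+4 = 12
p=3,n=6: not 3>6, res = 12+4 = 16
p=3,n=7: not 3>7, res = 16+4 = 20
p=4,n=3: 4>3, res = 20+1 = 21
p=4,n=4: not 4>4, res = 21+4 = 25
p=4,n=5: not 4>5, res = 25+4 = 29
p=4,n=6: not 4>6, res = 29+4 = 33
p=4,n=7: not 4>7, res = 33+4 = 37
p=5,n=3: 5>3, res = 37+2 = 39
p=5,n=4: 5>4, res = 39+1 = 40
p=5,n=5: not 5>5, res = 40+4 = 44
p=5,n=6: not 5>6, res = 44+4 = 48
p=5,n=7: not 5>7, res = 48+4 = 52
p=6,n=3: 6>3, res = 52+3 = 55
p=6,n=4: 6>4, res = 55+2 = 57
p=6,n=5: 6>5, res = 57+1 = 58
p=6,n=6: not 6>6, res = 58+4 = 62
p=6,n=7: not 6>7, res = 62+4 = 66
p=7,n=3: 7>3, res = 66+4 = 70
p=7,n=4: 7>4, res = 70+3 = 73
p=7,n=5: 7>5, res = 73+2 = 75
p=7,n=6: 7>6, res = 75+1 = 76
p=7,n=7: not 7>7, res = 76+4 = 80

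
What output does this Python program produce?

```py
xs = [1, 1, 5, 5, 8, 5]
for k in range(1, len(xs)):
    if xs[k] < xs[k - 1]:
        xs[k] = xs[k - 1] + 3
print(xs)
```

[1, 1, 5, 5, 8, 11]

k=1: 1>=1, unchanged → [1, 1, 5, 5, 8, 5]
k=2: 5>=1, unchanged → [1, 1, 5, 5, 8, 5]
k=3: 5>=5, unchanged → [1, 1, 5, 5, 8, 5]
k=4: 8>=5, unchanged → [1, 1, 5, 5, 8, 5]
k=5: 5<8, xs[5] = 8+3 = 11 → [1, 1, 5, 5, 8, 11]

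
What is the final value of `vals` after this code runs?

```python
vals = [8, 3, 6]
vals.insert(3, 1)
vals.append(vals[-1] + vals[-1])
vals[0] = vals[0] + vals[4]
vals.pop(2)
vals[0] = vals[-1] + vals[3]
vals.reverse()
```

[2, 1, 3, 4]

insert 1 at 3 → [8, 3, 6, 1]
append vals[-1]+vals[-1] = 1+1 = 2 → [8, 3, 6, 1, 2]
vals[0] = vals[0]+vals[4] = 8+2 = 10 → [10, 3, 6, 1, 2]
pop(2) removes 6 → [10, 3, 1, 2]
vals[0] = vals[-1]+vals[3] = 2+2 = 4 → [4, 3, 1, 2]
reverse → [2, 1, 3, 4]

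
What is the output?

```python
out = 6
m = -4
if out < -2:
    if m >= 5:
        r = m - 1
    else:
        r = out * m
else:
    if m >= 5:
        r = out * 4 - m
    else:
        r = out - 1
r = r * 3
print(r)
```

15

out=6, m=-4
out < -2 is False; m >= 5 is False
→ r = out - 1 = 5
r = 5*3 = 15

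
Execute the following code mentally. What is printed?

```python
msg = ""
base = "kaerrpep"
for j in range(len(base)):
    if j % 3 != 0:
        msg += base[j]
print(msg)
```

aerpp

j=0: skip
j=1: add 'a' → 'a'
j=2: add 'e' → 'ae'
j=3: skip
j=4: add 'r' → 'aer'
j=5: add 'p' → 'aerp'
j=6: skip
j=7: add 'p' → 'aerpp'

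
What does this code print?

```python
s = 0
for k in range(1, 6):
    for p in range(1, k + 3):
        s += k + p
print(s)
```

165

k=1,p=1: s = 0+2 = 2
k=1,p=2: s = 2+3 = 5
k=1,p=3: s = 5+4 = 9
k=2,p=1: s = 9+3 = 12
k=2,p=2: s = 12+4 = 16
k=2,p=3: s = 16+5 = 21
k=2,p=4: s = 21+6 = 27
k=3,p=1: s = 27+4 = 31
k=3,p=2: s = 31+5 = 36
k=3,p=3: s = 36+6 = 42
k=3,p=4: s = 42+7 = 49
k=3,p=5: s = 49+8 = 57
k=4,p=1: s = 57+5 = 62
k=4,p=2: s = 62+6 = 68
k=4,p=3: s = 68+7 = 75
k=4,p=4: s = 75+8 = 83
k=4,p=5: s = 83+9 = 92
k=4,p=6: s = 92+10 = 102
k=5,p=1: s = 102+6 = 108
k=5,p=2: s = 108+7 = 115
k=5,p=3: s = 115+8 = 123
k=5,p=4: s = 123+9 = 132
k=5,p=5: s = 132+10 = 142
k=5,p=6: s = 142+11 = 153
k=5,p=7: s = 153+12 = 165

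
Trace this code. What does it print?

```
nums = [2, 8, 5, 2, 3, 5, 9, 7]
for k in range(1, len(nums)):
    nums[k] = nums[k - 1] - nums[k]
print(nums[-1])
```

k=1: nums[1] = 2-8 = -6 → [2, -6, 5, 2, 3, 5, 9, 7]
k=2: nums[2] = (-6)-5 = -11 → [2, -6, -11, 2, 3, 5, 9, 7]
k=3: nums[3] = (-11)-2 = -13 → [2, -6, -11, -13, 3, 5, 9, 7]
k=4: nums[4] = (-13)-3 = -16 → [2, -6, -11, -13, -16, 5, 9, 7]
k=5: nums[5] = (-16)-5 = -21 → [2, -6, -11, -13, -16, -21, 9, 7]
k=6: nums[6] = (-21)-9 = -30 → [2, -6, -11, -13, -16, -21, -30, 7]
k=7: nums[7] = (-30)-7 = -37 → [2, -6, -11, -13, -16, -21, -30, -37]

-37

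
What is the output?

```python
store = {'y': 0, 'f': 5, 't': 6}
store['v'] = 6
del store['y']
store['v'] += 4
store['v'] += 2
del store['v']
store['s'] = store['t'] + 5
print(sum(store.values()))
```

22

store['v'] = 6 → {'y': 0, 'f': 5, 't': 6, 'v': 6}
del 'y' → {'f': 5, 't': 6, 'v': 6}
store['v'] = 6+4 = 10 → {'f': 5, 't': 6, 'v': 10}
store['v'] = 10+2 = 12 → {'f': 5, 't': 6, 'v': 12}
del 'v' → {'f': 5, 't': 6}
store['s'] = store['t']+5 = 11 → {'f': 5, 't': 6, 's': 11}
sum of values = 22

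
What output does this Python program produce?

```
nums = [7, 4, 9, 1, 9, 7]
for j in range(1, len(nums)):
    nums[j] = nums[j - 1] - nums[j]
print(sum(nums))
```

-42

j=1: nums[1] = 7-4 = 3 → [7, 3, 9, 1, 9, 7]
j=2: nums[2] = 3-9 = -6 → [7, 3, -6, 1, 9, 7]
j=3: nums[3] = (-6)-1 = -7 → [7, 3, -6, -7, 9, 7]
j=4: nums[4] = (-7)-9 = -16 → [7, 3, -6, -7, -16, 7]
j=5: nums[5] = (-16)-7 = -23 → [7, 3, -6, -7, -16, -23]
sum = -42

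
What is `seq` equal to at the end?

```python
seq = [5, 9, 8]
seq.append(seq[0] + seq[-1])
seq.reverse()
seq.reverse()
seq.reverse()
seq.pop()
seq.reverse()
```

[9, 8, 13]

append seq[0]+seq[-1] = 5+8 = 13 → [5, 9, 8, 13]
reverse → [13, 8, 9, 5]
reverse → [5, 9, 8, 13]
reverse → [13, 8, 9, 5]
pop() removes 5 → [13, 8, 9]
reverse → [9, 8, 13]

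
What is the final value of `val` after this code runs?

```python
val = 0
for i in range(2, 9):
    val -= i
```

i=2: val = 0-2 = -2
i=3: val = (-2)-3 = -5
i=4: val = (-5)-4 = -9
i=5: val = (-9)-5 = -14
i=6: val = (-14)-6 = -20
i=7: val = (-20)-7 = -27
i=8: val = (-27)-8 = -35

-35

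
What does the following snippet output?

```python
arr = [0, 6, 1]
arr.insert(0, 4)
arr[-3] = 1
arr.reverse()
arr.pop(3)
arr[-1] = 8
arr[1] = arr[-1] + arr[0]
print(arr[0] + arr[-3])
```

insert 4 at 0 → [4, 0, 6, 1]
arr[-3] = 1 → [4, 1, 6, 1]
reverse → [1, 6, 1, 4]
pop(3) removes 4 → [1, 6, 1]
arr[-1] = 8 → [1, 6, 8]
arr[1] = arr[-1]+arr[0] = 8+1 = 9 → [1, 9, 8]
arr[0]+arr[-3] = 1+1 = 2

2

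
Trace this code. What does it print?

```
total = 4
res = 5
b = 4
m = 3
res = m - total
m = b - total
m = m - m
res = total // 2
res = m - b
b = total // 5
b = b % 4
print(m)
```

0

res = 3-4 = -1
m = 4-4 = 0
m = 0-0 = 0
res = 4//2 = 2
res = 0-4 = -4
b = 4//5 = 0
b = 0%4 = 0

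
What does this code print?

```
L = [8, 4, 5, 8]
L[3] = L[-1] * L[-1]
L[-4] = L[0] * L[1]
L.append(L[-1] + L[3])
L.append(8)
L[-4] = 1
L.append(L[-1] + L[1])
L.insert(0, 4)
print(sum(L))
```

L[3] = L[-1]*L[-1] = 8*8 = 64 → [8, 4, 5, 64]
L[-4] = L[0]*L[1] = 8*4 = 32 → [32, 4, 5, 64]
append L[-1]+L[3] = 64+64 = 128 → [32, 4, 5, 64, 128]
append 8 → [32, 4, 5, 64, 128, 8]
L[-4] = 1 → [32, 4, 1, 64, 128, 8]
append L[-1]+L[1] = 8+4 = 12 → [32, 4, 1, 64, 128, 8, 12]
insert 4 at 0 → [4, 32, 4, 1, 64, 128, 8, 12]
sum = 253

253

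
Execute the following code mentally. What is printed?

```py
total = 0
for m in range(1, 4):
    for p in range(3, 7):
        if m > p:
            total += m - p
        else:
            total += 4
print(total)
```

48

m=1,p=3: not 1>3, total = 0+4 = 4
m=1,p=4: not 1>4, total = 4+4 = 8
m=1,p=5: not 1>5, total = 8+4 = 12
m=1,p=6: not 1>6, total = 12+4 = 16
m=2,p=3: not 2>3, total = 16+4 = 20
m=2,p=4: not 2>4, total = 20+4 = 24
m=2,p=5: not 2>5, total = 24+4 = 28
m=2,p=6: not 2>6, total = 28+4 = 32
m=3,p=3: not 3>3, total = 32+4 = 36
m=3,p=4: not 3>4, total = 36+4 = 40
m=3,p=5: not 3>5, total = 40+4 = 44
m=3,p=6: not 3>6, total = 44+4 = 48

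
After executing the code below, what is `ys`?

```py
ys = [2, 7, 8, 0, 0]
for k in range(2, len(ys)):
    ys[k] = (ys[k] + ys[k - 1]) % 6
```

k=2: ys[2] = (8+7)%6 = 3 → [2, 7, 3, 0, 0]
k=3: ys[3] = (0+3)%6 = 3 → [2, 7, 3, 3, 0]
k=4: ys[4] = (0+3)%6 = 3 → [2, 7, 3, 3, 3]

[2, 7, 3, 3, 3]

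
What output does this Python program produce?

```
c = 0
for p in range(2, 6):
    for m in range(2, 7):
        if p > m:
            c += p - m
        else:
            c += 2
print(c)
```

38

p=2,m=2: not 2>2, c = 0+2 = 2
p=2,m=3: not 2>3, c = 2+2 = 4
p=2,m=4: not 2>4, c = 4+2 = 6
p=2,m=5: not 2>5, c = 6+2 = 8
p=2,m=6: not 2>6, c = 8+2 = 10
p=3,m=2: 3>2, c = 10+1 = 11
p=3,m=3: not 3>3, c = 11+2 = 13
p=3,m=4: not 3>4, c = 13+2 = 15
p=3,m=5: not 3>5, c = 15+2 = 17
p=3,m=6: not 3>6, c = 17+2 = 19
p=4,m=2: 4>2, c = 19+2 = 21
p=4,m=3: 4>3, c = 21+1 = 22
p=4,m=4: not 4>4, c = 22+2 = 24
p=4,m=5: not 4>5, c = 24+2 = 26
p=4,m=6: not 4>6, c = 26+2 = 28
p=5,m=2: 5>2, c = 28+3 = 31
p=5,m=3: 5>3, c = 31+2 = 33
p=5,m=4: 5>4, c = 33+1 = 34
p=5,m=5: not 5>5, c = 34+2 = 36
p=5,m=6: not 5>6, c = 36+2 = 38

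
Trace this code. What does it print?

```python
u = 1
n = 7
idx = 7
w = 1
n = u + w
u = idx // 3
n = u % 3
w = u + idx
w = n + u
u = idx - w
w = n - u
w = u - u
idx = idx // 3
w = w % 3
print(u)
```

3

n = 1+1 = 2
u = 7//3 = 2
n = 2%3 = 2
w = 2+7 = 9
w = 2+2 = 4
u = 7-4 = 3
w = 2-3 = -1
w = 3-3 = 0
idx = 7//3 = 2
w = 0%3 = 0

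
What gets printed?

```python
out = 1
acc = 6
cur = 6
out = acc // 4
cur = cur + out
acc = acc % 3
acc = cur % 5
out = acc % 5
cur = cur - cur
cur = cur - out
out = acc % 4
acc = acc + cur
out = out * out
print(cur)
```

-2

out = 6//4 = 1
cur = 6+1 = 7
acc = 6%3 = 0
acc = 7%5 = 2
out = 2%5 = 2
cur = 7-7 = 0
cur = 0-2 = -2
out = 2%4 = 2
acc = 2+(-2) = 0
out = 2*2 = 4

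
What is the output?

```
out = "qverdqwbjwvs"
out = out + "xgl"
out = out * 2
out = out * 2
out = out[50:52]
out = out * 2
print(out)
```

+ 'xgl' → 'qverdqwbjwvsxgl'
repeat ×2 → 'qverdqwbjwvsxglqverdqwbjwvsxgl'
repeat ×2 → 'qverdqwbjwvsxglqverdqwbjwvsxglqverdqwbjwvsxglqverdqwbjwvsxgl'
slice [50:52] → 'qw'
repeat ×2 → 'qwqw'

qwqw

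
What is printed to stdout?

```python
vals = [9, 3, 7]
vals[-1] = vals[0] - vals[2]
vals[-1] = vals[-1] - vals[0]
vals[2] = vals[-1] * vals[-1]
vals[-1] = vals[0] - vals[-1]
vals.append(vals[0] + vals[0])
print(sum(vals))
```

-10

vals[-1] = vals[0]-vals[2] = 9-7 = 2 → [9, 3, 2]
vals[-1] = vals[-1]-vals[0] = 2-9 = -7 → [9, 3, -7]
vals[2] = vals[-1]*vals[-1] = (-7)*(-7) = 49 → [9, 3, 49]
vals[-1] = vals[0]-vals[-1] = 9-49 = -40 → [9, 3, -40]
append vals[0]+vals[0] = 9+9 = 18 → [9, 3, -40, 18]
sum = -10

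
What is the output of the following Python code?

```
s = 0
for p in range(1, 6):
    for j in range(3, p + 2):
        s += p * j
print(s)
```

165

p=2,j=3: s = 0+6 = 6
p=3,j=3: s = 6+9 = 15
p=3,j=4: s = 15+12 = 27
p=4,j=3: s = 27+12 = 39
p=4,j=4: s = 39+16 = 55
p=4,j=5: s = 55+20 = 75
p=5,j=3: s = 75+15 = 90
p=5,j=4: s = 90+20 = 110
p=5,j=5: s = 110+25 = 135
p=5,j=6: s = 135+30 = 165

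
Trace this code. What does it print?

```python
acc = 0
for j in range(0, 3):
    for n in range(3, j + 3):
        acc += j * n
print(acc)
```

17

j=1,n=3: acc = 0+3 = 3
j=2,n=3: acc = 3+6 = 9
j=2,n=4: acc = 9+8 = 17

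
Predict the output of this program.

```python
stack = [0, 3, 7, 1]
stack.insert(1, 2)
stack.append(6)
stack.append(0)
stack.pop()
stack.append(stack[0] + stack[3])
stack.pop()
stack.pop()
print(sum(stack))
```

insert 2 at 1 → [0, 2, 3, 7, 1]
append 6 → [0, 2, 3, 7, 1, 6]
append 0 → [0, 2, 3, 7, 1, 6, 0]
pop() removes 0 → [0, 2, 3, 7, 1, 6]
append stack[0]+stack[3] = 0+7 = 7 → [0, 2, 3, 7, 1, 6, 7]
pop() removes 7 → [0, 2, 3, 7, 1, 6]
pop() removes 6 → [0, 2, 3, 7, 1]
sum = 13

13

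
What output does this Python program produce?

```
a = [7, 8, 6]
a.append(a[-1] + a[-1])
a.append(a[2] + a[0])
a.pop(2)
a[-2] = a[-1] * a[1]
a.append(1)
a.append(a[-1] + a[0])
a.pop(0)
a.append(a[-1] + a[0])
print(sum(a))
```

append a[-1]+a[-1] = 6+6 = 12 → [7, 8, 6, 12]
append a[2]+a[0] = 6+7 = 13 → [7, 8, 6, 12, 13]
pop(2) removes 6 → [7, 8, 12, 13]
a[-2] = a[-1]*a[1] = 13*8 = 104 → [7, 8, 104, 13]
append 1 → [7, 8, 104, 13, 1]
append a[-1]+a[0] = 1+7 = 8 → [7, 8, 104, 13, 1, 8]
pop(0) removes 7 → [8, 104, 13, 1, 8]
append a[-1]+a[0] = 8+8 = 16 → [8, 104, 13, 1, 8, 16]
sum = 150

150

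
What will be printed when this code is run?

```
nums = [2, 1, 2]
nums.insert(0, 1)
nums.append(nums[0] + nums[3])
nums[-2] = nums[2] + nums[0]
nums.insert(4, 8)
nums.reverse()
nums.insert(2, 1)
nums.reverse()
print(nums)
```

[1, 2, 1, 2, 1, 8, 3]

insert 1 at 0 → [1, 2, 1, 2]
append nums[0]+nums[3] = 1+2 = 3 → [1, 2, 1, 2, 3]
nums[-2] = nums[2]+nums[0] = 1+1 = 2 → [1, 2, 1, 2, 3]
insert 8 at 4 → [1, 2, 1, 2, 8, 3]
reverse → [3, 8, 2, 1, 2, 1]
insert 1 at 2 → [3, 8, 1, 2, 1, 2, 1]
reverse → [1, 2, 1, 2, 1, 8, 3]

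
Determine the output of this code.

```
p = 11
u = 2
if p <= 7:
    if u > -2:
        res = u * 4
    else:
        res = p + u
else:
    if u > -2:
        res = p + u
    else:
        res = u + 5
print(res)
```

p=11, u=2
p <= 7 is False; u > -2 is True
→ res = p + u = 13

13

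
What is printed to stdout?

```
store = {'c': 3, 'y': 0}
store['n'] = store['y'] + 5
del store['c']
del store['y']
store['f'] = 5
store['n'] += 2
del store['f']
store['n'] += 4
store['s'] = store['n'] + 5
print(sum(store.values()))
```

27

store['n'] = store['y']+5 = 5 → {'c': 3, 'y': 0, 'n': 5}
del 'c' → {'y': 0, 'n': 5}
del 'y' → {'n': 5}
store['f'] = 5 → {'n': 5, 'f': 5}
store['n'] = 5+2 = 7 → {'n': 7, 'f': 5}
del 'f' → {'n': 7}
store['n'] = 7+4 = 11 → {'n': 11}
store['s'] = store['n']+5 = 16 → {'n': 11, 's': 16}
sum of values = 27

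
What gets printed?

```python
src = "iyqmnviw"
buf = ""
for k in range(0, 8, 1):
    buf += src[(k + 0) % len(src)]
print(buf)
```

k=0: add src[0]='i' → 'i'
k=1: add src[1]='y' → 'iy'
k=2: add src[2]='q' → 'iyq'
k=3: add src[3]='m' → 'iyqm'
k=4: add src[4]='n' → 'iyqmn'
k=5: add src[5]='v' → 'iyqmnv'
k=6: add src[6]='i' → 'iyqmnvi'
k=7: add src[7]='w' → 'iyqmnviw'

iyqmnviw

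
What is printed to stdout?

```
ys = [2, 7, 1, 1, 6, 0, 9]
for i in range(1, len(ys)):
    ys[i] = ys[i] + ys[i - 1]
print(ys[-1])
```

26

i=1: ys[1] = 7+2 = 9 → [2, 9, 1, 1, 6, 0, 9]
i=2: ys[2] = 1+9 = 10 → [2, 9, 10, 1, 6, 0, 9]
i=3: ys[3] = 1+10 = 11 → [2, 9, 10, 11, 6, 0, 9]
i=4: ys[4] = 6+11 = 17 → [2, 9, 10, 11, 17, 0, 9]
i=5: ys[5] = 0+17 = 17 → [2, 9, 10, 11, 17, 17, 9]
i=6: ys[6] = 9+17 = 26 → [2, 9, 10, 11, 17, 17, 26]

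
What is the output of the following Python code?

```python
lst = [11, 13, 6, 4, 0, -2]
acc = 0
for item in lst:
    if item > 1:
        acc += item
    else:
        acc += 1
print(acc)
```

36

item=11: >1, acc = 0+11 = 11
item=13: >1, acc = 11+13 = 24
item=6: >1, acc = 24+6 = 30
item=4: >1, acc = 30+4 = 34
item=0: not >1, acc = 34+1 = 35
item=-2: not >1, acc = 35+1 = 36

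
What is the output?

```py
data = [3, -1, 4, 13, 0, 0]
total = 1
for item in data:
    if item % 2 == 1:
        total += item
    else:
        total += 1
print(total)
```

item=3: odd, total = 1+3 = 4
item=-1: odd, total = 4+(-1) = 3
item=4: not odd, total = 3+1 = 4
item=13: odd, total = 4+13 = 17
item=0: not odd, total = 17+1 = 18
item=0: not odd, total = 18+1 = 19

19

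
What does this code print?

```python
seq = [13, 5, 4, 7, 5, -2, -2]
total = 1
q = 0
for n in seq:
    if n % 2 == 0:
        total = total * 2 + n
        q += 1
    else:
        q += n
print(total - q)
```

n=13: not even; q=13
n=5: not even; q=18
n=4: even, total = 1*2+4 = 6; q=19
n=7: not even; q=26
n=5: not even; q=31
n=-2: even, total = 6*2+(-2) = 10; q=32
n=-2: even, total = 10*2+(-2) = 18; q=33
total-q = 18-33 = -15

-15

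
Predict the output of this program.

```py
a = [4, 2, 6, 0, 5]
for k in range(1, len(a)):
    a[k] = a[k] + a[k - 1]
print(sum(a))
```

k=1: a[1] = 2+4 = 6 → [4, 6, 6, 0, 5]
k=2: a[2] = 6+6 = 12 → [4, 6, 12, 0, 5]
k=3: a[3] = 0+12 = 12 → [4, 6, 12, 12, 5]
k=4: a[4] = 5+12 = 17 → [4, 6, 12, 12, 17]
sum = 51

51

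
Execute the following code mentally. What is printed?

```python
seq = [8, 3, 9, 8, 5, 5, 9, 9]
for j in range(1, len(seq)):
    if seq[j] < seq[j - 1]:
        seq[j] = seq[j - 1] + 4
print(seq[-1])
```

j=1: 3<8, seq[1] = 8+4 = 12 → [8, 12, 9, 8, 5, 5, 9, 9]
j=2: 9<12, seq[2] = 12+4 = 16 → [8, 12, 16, 8, 5, 5, 9, 9]
j=3: 8<16, seq[3] = 16+4 = 20 → [8, 12, 16, 20, 5, 5, 9, 9]
j=4: 5<20, seq[4] = 20+4 = 24 → [8, 12, 16, 20, 24, 5, 9, 9]
j=5: 5<24, seq[5] = 24+4 = 28 → [8, 12, 16, 20, 24, 28, 9, 9]
j=6: 9<28, seq[6] = 28+4 = 32 → [8, 12, 16, 20, 24, 28, 32, 9]
j=7: 9<32, seq[7] = 32+4 = 36 → [8, 12, 16, 20, 24, 28, 32, 36]

36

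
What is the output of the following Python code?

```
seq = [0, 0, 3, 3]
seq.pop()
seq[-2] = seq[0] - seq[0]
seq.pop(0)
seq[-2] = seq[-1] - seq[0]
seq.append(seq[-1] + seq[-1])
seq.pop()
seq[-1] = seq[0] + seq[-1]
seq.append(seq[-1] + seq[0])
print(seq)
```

[3, 6, 9]

pop() removes 3 → [0, 0, 3]
seq[-2] = seq[0]-seq[0] = 0-0 = 0 → [0, 0, 3]
pop(0) removes 0 → [0, 3]
seq[-2] = seq[-1]-seq[0] = 3-0 = 3 → [3, 3]
append seq[-1]+seq[-1] = 3+3 = 6 → [3, 3, 6]
pop() removes 6 → [3, 3]
seq[-1] = seq[0]+seq[-1] = 3+3 = 6 → [3, 6]
append seq[-1]+seq[0] = 6+3 = 9 → [3, 6, 9]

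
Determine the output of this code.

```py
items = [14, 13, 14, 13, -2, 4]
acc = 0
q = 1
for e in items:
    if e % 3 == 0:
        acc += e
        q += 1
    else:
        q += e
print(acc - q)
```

-57

e=14: not %3==0; q=15
e=13: not %3==0; q=28
e=14: not %3==0; q=42
e=13: not %3==0; q=55
e=-2: not %3==0; q=53
e=4: not %3==0; q=57
acc-q = 0-57 = -57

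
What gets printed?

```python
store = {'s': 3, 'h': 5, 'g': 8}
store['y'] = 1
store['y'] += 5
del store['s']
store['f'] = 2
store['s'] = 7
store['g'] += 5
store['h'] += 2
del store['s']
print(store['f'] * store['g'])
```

26

store['y'] = 1 → {'s': 3, 'h': 5, 'g': 8, 'y': 1}
store['y'] = 1+5 = 6 → {'s': 3, 'h': 5, 'g': 8, 'y': 6}
del 's' → {'h': 5, 'g': 8, 'y': 6}
store['f'] = 2 → {'h': 5, 'g': 8, 'y': 6, 'f': 2}
store['s'] = 7 → {'h': 5, 'g': 8, 'y': 6, 'f': 2, 's': 7}
store['g'] = 8+5 = 13 → {'h': 5, 'g': 13, 'y': 6, 'f': 2, 's': 7}
store['h'] = 5+2 = 7 → {'h': 7, 'g': 13, 'y': 6, 'f': 2, 's': 7}
del 's' → {'h': 7, 'g': 13, 'y': 6, 'f': 2}
store['f']*store['g'] = 2*13 = 26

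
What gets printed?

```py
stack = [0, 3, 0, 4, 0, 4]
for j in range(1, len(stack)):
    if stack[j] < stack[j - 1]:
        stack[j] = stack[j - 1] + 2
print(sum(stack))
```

35

j=1: 3>=0, unchanged → [0, 3, 0, 4, 0, 4]
j=2: 0<3, stack[2] = 3+2 = 5 → [0, 3, 5, 4, 0, 4]
j=3: 4<5, stack[3] = 5+2 = 7 → [0, 3, 5, 7, 0, 4]
j=4: 0<7, stack[4] = 7+2 = 9 → [0, 3, 5, 7, 9, 4]
j=5: 4<9, stack[5] = 9+2 = 11 → [0, 3, 5, 7, 9, 11]
sum = 35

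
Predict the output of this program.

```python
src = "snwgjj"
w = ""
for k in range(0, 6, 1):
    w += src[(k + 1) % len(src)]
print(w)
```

nwgjjs

k=0: add src[1]='n' → 'n'
k=1: add src[2]='w' → 'nw'
k=2: add src[3]='g' → 'nwg'
k=3: add src[4]='j' → 'nwgj'
k=4: add src[5]='j' → 'nwgjj'
k=5: add src[0]='s' → 'nwgjjs'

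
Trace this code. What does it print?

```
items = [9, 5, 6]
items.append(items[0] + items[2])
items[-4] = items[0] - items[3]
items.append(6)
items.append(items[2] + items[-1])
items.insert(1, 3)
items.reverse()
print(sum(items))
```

append items[0]+items[2] = 9+6 = 15 → [9, 5, 6, 15]
items[-4] = items[0]-items[3] = 9-15 = -6 → [-6, 5, 6, 15]
append 6 → [-6, 5, 6, 15, 6]
append items[2]+items[-1] = 6+6 = 12 → [-6, 5, 6, 15, 6, 12]
insert 3 at 1 → [-6, 3, 5, 6, 15, 6, 12]
reverse → [12, 6, 15, 6, 5, 3, -6]
sum = 41

41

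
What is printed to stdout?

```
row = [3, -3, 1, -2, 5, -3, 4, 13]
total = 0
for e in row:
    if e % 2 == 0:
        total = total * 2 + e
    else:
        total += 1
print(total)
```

e=3: not even, total = 0+1 = 1
e=-3: not even, total = 1+1 = 2
e=1: not even, total = 2+1 = 3
e=-2: even, total = 3*2+(-2) = 4
e=5: not even, total = 4+1 = 5
e=-3: not even, total = 5+1 = 6
e=4: even, total = 6*2+4 = 16
e=13: not even, total = 16+1 = 17

17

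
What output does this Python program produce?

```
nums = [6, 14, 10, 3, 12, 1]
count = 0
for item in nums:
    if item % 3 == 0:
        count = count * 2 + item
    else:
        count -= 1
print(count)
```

33

item=6: %3==0, count = 0*2+6 = 6
item=14: not %3==0, count = 6-1 = 5
item=10: not %3==0, count = 5-1 = 4
item=3: %3==0, count = 4*2+3 = 11
item=12: %3==0, count = 11*2+12 = 34
item=1: not %3==0, count = 34-1 = 33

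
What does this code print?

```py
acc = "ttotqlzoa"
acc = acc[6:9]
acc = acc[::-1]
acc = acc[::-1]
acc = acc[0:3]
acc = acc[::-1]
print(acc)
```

slice [6:9] → 'zoa'
reverse → 'aoz'
reverse → 'zoa'
slice [0:3] → 'zoa'
reverse → 'aoz'

aoz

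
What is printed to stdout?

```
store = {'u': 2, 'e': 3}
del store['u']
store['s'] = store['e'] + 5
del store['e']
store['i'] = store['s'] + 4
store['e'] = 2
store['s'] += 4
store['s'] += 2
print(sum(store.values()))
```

del 'u' → {'e': 3}
store['s'] = store['e']+5 = 8 → {'e': 3, 's': 8}
del 'e' → {'s': 8}
store['i'] = store['s']+4 = 12 → {'s': 8, 'i': 12}
store['e'] = 2 → {'s': 8, 'i': 12, 'e': 2}
store['s'] = 8+4 = 12 → {'s': 12, 'i': 12, 'e': 2}
store['s'] = 12+2 = 14 → {'s': 14, 'i': 12, 'e': 2}
sum of values = 28

28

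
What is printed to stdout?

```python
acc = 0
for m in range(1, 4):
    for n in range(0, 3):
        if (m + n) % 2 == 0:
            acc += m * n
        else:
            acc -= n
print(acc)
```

3

m=1,n=0: odd sum, acc = 0-0 = 0
m=1,n=1: even sum, acc = 0+1 = 1
m=1,n=2: odd sum, acc = 1-2 = -1
m=2,n=0: even sum, acc = (-1)+0 = -1
m=2,n=1: odd sum, acc = (-1)-1 = -2
m=2,n=2: even sum, acc = (-2)+4 = 2
m=3,n=0: odd sum, acc = 2-0 = 2
m=3,n=1: even sum, acc = 2+3 = 5
m=3,n=2: odd sum, acc = 5-2 = 3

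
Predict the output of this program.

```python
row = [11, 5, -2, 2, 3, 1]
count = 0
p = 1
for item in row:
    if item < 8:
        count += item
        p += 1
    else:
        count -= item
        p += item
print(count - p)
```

-19

item=11: not <8, count = 0-11 = -11; p=12
item=5: <8, count = (-11)+5 = -6; p=13
item=-2: <8, count = (-6)+(-2) = -8; p=14
item=2: <8, count = (-8)+2 = -6; p=15
item=3: <8, count = (-6)+3 = -3; p=16
item=1: <8, count = (-3)+1 = -2; p=17
count-p = (-2)-17 = -19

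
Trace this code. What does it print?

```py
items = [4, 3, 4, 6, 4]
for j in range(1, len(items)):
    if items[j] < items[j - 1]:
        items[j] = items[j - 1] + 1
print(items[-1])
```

j=1: 3<4, items[1] = 4+1 = 5 → [4, 5, 4, 6, 4]
j=2: 4<5, items[2] = 5+1 = 6 → [4, 5, 6, 6, 4]
j=3: 6>=6, unchanged → [4, 5, 6, 6, 4]
j=4: 4<6, items[4] = 6+1 = 7 → [4, 5, 6, 6, 7]

7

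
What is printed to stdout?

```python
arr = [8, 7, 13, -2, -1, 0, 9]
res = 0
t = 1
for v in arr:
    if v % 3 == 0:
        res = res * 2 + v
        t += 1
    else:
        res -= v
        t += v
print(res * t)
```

-2548

v=8: not %3==0, res = 0-8 = -8; t=9
v=7: not %3==0, res = (-8)-7 = -15; t=16
v=13: not %3==0, res = (-15)-13 = -28; t=29
v=-2: not %3==0, res = (-28)-(-2) = -26; t=27
v=-1: not %3==0, res = (-26)-(-1) = -25; t=26
v=0: %3==0, res = (-25)*2+0 = -50; t=27
v=9: %3==0, res = (-50)*2+9 = -91; t=28
res*t = (-91)*28 = -2548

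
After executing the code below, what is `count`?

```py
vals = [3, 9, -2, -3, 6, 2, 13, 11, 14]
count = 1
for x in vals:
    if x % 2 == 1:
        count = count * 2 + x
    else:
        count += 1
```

x=3: odd, count = 1*2+3 = 5
x=9: odd, count = 5*2+9 = 19
x=-2: not odd, count = 19+1 = 20
x=-3: odd, count = 20*2+(-3) = 37
x=6: not odd, count = 37+1 = 38
x=2: not odd, count = 38+1 = 39
x=13: odd, count = 39*2+13 = 91
x=11: odd, count = 91*2+11 = 193
x=14: not odd, count = 193+1 = 194

194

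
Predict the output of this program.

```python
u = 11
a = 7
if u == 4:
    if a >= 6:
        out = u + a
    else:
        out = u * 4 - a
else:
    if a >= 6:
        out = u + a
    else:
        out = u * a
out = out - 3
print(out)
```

15

u=11, a=7
u == 4 is False; a >= 6 is True
→ out = u + a = 18
out = 18-3 = 15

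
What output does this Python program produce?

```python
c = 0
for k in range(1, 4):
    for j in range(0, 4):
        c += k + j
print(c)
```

42

k=1,j=0: c = 0+1 = 1
k=1,j=1: c = 1+2 = 3
k=1,j=2: c = 3+3 = 6
k=1,j=3: c = 6+4 = 10
k=2,j=0: c = 10+2 = 12
k=2,j=1: c = 12+3 = 15
k=2,j=2: c = 15+4 = 19
k=2,j=3: c = 19+5 = 24
k=3,j=0: c = 24+3 = 27
k=3,j=1: c = 27+4 = 31
k=3,j=2: c = 31+5 = 36
k=3,j=3: c = 36+6 = 42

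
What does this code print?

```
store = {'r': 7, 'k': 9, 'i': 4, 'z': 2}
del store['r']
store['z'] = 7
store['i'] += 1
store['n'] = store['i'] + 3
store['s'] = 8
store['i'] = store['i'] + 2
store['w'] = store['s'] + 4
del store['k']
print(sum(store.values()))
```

42

del 'r' → {'k': 9, 'i': 4, 'z': 2}
store['z'] = 7 → {'k': 9, 'i': 4, 'z': 7}
store['i'] = 4+1 = 5 → {'k': 9, 'i': 5, 'z': 7}
store['n'] = store['i']+3 = 8 → {'k': 9, 'i': 5, 'z': 7, 'n': 8}
store['s'] = 8 → {'k': 9, 'i': 5, 'z': 7, 'n': 8, 's': 8}
store['i'] = store['i']+2 = 7 → {'k': 9, 'i': 7, 'z': 7, 'n': 8, 's': 8}
store['w'] = store['s']+4 = 12 → {'k': 9, 'i': 7, 'z': 7, 'n': 8, 's': 8, 'w': 12}
del 'k' → {'i': 7, 'z': 7, 'n': 8, 's': 8, 'w': 12}
sum of values = 42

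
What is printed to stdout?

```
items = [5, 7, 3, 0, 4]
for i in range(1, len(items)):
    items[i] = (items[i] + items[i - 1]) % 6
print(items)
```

i=1: items[1] = (7+5)%6 = 0 → [5, 0, 3, 0, 4]
i=2: items[2] = (3+0)%6 = 3 → [5, 0, 3, 0, 4]
i=3: items[3] = (0+3)%6 = 3 → [5, 0, 3, 3, 4]
i=4: items[4] = (4+3)%6 = 1 → [5, 0, 3, 3, 1]

[5, 0, 3, 3, 1]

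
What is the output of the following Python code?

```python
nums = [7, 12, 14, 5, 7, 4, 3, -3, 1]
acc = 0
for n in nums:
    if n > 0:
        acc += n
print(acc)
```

n=7: >0, acc = 0+7 = 7
n=12: >0, acc = 7+12 = 19
n=14: >0, acc = 19+14 = 33
n=5: >0, acc = 33+5 = 38
n=7: >0, acc = 38+7 = 45
n=4: >0, acc = 45+4 = 49
n=3: >0, acc = 49+3 = 52
n=-3: not >0
n=1: >0, acc = 52+1 = 53

53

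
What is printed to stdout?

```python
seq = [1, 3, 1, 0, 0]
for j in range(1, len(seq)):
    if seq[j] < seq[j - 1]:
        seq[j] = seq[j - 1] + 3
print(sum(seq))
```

j=1: 3>=1, unchanged → [1, 3, 1, 0, 0]
j=2: 1<3, seq[2] = 3+3 = 6 → [1, 3, 6, 0, 0]
j=3: 0<6, seq[3] = 6+3 = 9 → [1, 3, 6, 9, 0]
j=4: 0<9, seq[4] = 9+3 = 12 → [1, 3, 6, 9, 12]
sum = 31

31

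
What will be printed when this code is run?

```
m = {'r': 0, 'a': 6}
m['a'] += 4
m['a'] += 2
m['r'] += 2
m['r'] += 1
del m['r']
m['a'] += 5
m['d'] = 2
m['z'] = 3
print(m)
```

m['a'] = 6+4 = 10 → {'r': 0, 'a': 10}
m['a'] = 10+2 = 12 → {'r': 0, 'a': 12}
m['r'] = 0+2 = 2 → {'r': 2, 'a': 12}
m['r'] = 2+1 = 3 → {'r': 3, 'a': 12}
del 'r' → {'a': 12}
m['a'] = 12+5 = 17 → {'a': 17}
m['d'] = 2 → {'a': 17, 'd': 2}
m['z'] = 3 → {'a': 17, 'd': 2, 'z': 3}

{'a': 17, 'd': 2, 'z': 3}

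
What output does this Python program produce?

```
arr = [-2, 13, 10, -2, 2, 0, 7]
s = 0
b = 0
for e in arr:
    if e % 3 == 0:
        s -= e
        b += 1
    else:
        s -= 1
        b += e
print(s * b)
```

-174

e=-2: not %3==0, s = 0-1 = -1; b=-2
e=13: not %3==0, s = (-1)-1 = -2; b=11
e=10: not %3==0, s = (-2)-1 = -3; b=21
e=-2: not %3==0, s = (-3)-1 = -4; b=19
e=2: not %3==0, s = (-4)-1 = -5; b=21
e=0: %3==0, s = (-5)-0 = -5; b=22
e=7: not %3==0, s = (-5)-1 = -6; b=29
s*b = (-6)*29 = -174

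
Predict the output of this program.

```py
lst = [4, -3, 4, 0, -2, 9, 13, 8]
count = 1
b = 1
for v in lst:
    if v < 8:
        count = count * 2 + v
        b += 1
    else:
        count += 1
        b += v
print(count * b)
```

3204

v=4: <8, count = 1*2+4 = 6; b=2
v=-3: <8, count = 6*2+(-3) = 9; b=3
v=4: <8, count = 9*2+4 = 22; b=4
v=0: <8, count = 22*2+0 = 44; b=5
v=-2: <8, count = 44*2+(-2) = 86; b=6
v=9: not <8, count = 86+1 = 87; b=15
v=13: not <8, count = 87+1 = 88; b=28
v=8: not <8, count = 88+1 = 89; b=36
count*b = 89*36 = 3204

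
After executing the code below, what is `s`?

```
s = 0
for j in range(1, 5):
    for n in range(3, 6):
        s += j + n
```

j=1,n=3: s = 0+4 = 4
j=1,n=4: s = 4+5 = 9
j=1,n=5: s = 9+6 = 15
j=2,n=3: s = 15+5 = 20
j=2,n=4: s = 20+6 = 26
j=2,n=5: s = 26+7 = 33
j=3,n=3: s = 33+6 = 39
j=3,n=4: s = 39+7 = 46
j=3,n=5: s = 46+8 = 54
j=4,n=3: s = 54+7 = 61
j=4,n=4: s = 61+8 = 69
j=4,n=5: s = 69+9 = 78

78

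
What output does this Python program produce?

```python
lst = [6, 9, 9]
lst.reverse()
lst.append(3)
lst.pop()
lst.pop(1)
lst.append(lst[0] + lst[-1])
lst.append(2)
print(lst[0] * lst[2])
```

reverse → [9, 9, 6]
append 3 → [9, 9, 6, 3]
pop() removes 3 → [9, 9, 6]
pop(1) removes 9 → [9, 6]
append lst[0]+lst[-1] = 9+6 = 15 → [9, 6, 15]
append 2 → [9, 6, 15, 2]
lst[0]*lst[2] = 9*15 = 135

135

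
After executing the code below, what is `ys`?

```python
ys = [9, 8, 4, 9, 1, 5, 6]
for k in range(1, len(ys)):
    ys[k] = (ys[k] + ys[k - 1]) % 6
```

k=1: ys[1] = (8+9)%6 = 5 → [9, 5, 4, 9, 1, 5, 6]
k=2: ys[2] = (4+5)%6 = 3 → [9, 5, 3, 9, 1, 5, 6]
k=3: ys[3] = (9+3)%6 = 0 → [9, 5, 3, 0, 1, 5, 6]
k=4: ys[4] = (1+0)%6 = 1 → [9, 5, 3, 0, 1, 5, 6]
k=5: ys[5] = (5+1)%6 = 0 → [9, 5, 3, 0, 1, 0, 6]
k=6: ys[6] = (6+0)%6 = 0 → [9, 5, 3, 0, 1, 0, 0]

[9, 5, 3, 0, 1, 0, 0]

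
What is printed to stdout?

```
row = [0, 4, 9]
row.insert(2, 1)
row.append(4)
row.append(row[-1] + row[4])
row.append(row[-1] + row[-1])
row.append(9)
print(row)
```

insert 1 at 2 → [0, 4, 1, 9]
append 4 → [0, 4, 1, 9, 4]
append row[-1]+row[4] = 4+4 = 8 → [0, 4, 1, 9, 4, 8]
append row[-1]+row[-1] = 8+8 = 16 → [0, 4, 1, 9, 4, 8, 16]
append 9 → [0, 4, 1, 9, 4, 8, 16, 9]

[0, 4, 1, 9, 4, 8, 16, 9]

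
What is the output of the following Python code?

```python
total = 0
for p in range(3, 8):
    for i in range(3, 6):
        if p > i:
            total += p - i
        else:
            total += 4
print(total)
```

p=3,i=3: not 3>3, total = 0+4 = 4
p=3,i=4: not 3>4, total = 4+4 = 8
p=3,i=5: not 3>5, total = 8+4 = 12
p=4,i=3: 4>3, total = 12+1 = 13
p=4,i=4: not 4>4, total = 13+4 = 17
p=4,i=5: not 4>5, total = 17+4 = 21
p=5,i=3: 5>3, total = 21+2 = 23
p=5,i=4: 5>4, total = 23+1 = 24
p=5,i=5: not 5>5, total = 24+4 = 28
p=6,i=3: 6>3, total = 28+3 = 31
p=6,i=4: 6>4, total = 31+2 = 33
p=6,i=5: 6>5, total = 33+1 = 34
p=7,i=3: 7>3, total = 34+4 = 38
p=7,i=4: 7>4, total = 38+3 = 41
p=7,i=5: 7>5, total = 41+2 = 43

43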